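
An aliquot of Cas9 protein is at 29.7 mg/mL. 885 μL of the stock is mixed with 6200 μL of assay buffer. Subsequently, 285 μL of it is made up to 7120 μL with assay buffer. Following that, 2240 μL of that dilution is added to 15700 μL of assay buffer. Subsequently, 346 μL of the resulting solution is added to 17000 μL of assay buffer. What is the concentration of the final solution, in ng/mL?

370 ng/mL

Overall dilution factor = 8.006 × 24.98 × 8.009 × 50.13 = 8.03 × 10⁴.
29.7 mg/mL / 8.03 × 10⁴ = 3.70 × 10⁻⁴ mg/mL = 370 ng/mL.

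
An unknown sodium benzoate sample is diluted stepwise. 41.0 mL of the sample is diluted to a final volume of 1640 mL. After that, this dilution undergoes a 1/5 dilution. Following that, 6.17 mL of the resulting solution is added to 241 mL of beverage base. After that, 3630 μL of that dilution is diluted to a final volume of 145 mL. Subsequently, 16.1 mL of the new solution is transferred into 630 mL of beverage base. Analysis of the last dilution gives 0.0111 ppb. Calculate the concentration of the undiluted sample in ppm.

Overall dilution factor = 40 × 5 × 40.06 × 39.94 × 40.13 = 1.28 × 10⁷.
Original = 0.0111 ppb × 1.28 × 10⁷ = 1.43 × 10⁵ ppb = 143 ppm.

143 ppm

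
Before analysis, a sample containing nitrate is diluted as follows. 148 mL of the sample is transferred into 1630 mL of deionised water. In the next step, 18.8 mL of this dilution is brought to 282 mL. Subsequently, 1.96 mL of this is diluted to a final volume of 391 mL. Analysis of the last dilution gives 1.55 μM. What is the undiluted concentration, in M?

0.0557 M

Overall dilution factor = 12.01 × 15 × 199.5 = 3.59 × 10⁴.
Original = 1.55 μM × 3.59 × 10⁴ = 5.57 × 10⁴ μM = 0.0557 M.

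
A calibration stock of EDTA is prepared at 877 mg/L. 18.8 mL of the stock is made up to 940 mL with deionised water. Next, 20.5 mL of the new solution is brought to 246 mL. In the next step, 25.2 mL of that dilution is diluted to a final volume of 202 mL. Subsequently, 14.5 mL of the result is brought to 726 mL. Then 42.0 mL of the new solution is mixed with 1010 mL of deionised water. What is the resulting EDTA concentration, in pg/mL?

Overall dilution factor = 50 × 12 × 8.016 × 50.07 × 25.05 = 6.03 × 10⁶.
877 mg/L / 6.03 × 10⁶ = 1.45 × 10⁻⁴ mg/L = 145 pg/mL.

145 pg/mL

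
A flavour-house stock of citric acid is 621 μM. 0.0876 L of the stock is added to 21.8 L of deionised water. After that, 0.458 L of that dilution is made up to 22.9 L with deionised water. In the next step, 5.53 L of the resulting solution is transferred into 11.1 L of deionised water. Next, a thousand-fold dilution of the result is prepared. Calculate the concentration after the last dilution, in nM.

0.0165 nM

Overall dilution factor = 249.9 × 50 × 3.007 × 1000 = 3.76 × 10⁷.
621 μM / 3.76 × 10⁷ = 1.65 × 10⁻⁵ μM = 0.0165 nM.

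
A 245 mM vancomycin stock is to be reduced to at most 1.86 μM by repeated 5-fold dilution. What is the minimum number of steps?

Need 5ⁿ ≥ 1.32 × 10⁵, so n ≥ log(1.32 × 10⁵)/log(5) = 7.32.
Minimum whole steps: n = 8.

8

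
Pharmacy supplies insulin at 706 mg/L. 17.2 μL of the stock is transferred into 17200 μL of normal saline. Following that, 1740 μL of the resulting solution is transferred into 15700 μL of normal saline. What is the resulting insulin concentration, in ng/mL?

Overall dilution factor = 1001 × 10.02 = 1.00 × 10⁴.
706 mg/L / 1.00 × 10⁴ = 0.0704 mg/L = 70.4 ng/mL.

70.4 ng/mL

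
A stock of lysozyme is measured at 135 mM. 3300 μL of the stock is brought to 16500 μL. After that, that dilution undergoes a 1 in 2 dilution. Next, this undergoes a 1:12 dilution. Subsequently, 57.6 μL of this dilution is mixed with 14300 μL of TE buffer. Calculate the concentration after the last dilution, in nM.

4510 nM

Overall dilution factor = 5 × 2 × 12 × 249.3 = 2.99 × 10⁴.
135 mM / 2.99 × 10⁴ = 4.51 × 10⁻³ mM = 4510 nM.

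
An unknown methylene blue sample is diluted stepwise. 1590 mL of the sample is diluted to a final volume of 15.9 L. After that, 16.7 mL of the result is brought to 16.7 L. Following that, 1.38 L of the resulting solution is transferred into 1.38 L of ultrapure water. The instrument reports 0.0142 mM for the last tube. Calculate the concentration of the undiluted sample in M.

0.284 M

Overall dilution factor = 10 × 1000 × 2 = 2.00 × 10⁴.
Original = 0.0142 mM × 2.00 × 10⁴ = 284 mM = 0.284 M.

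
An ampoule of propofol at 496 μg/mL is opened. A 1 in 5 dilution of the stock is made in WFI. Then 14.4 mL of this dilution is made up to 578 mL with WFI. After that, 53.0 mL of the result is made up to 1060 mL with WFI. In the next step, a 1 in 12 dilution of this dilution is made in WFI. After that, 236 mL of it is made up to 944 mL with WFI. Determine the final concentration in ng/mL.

Overall dilution factor = 5 × 40.14 × 20 × 12 × 4 = 1.93 × 10⁵.
496 μg/mL / 1.93 × 10⁵ = 2.57 × 10⁻³ μg/mL = 2.57 ng/mL.

2.57 ng/mL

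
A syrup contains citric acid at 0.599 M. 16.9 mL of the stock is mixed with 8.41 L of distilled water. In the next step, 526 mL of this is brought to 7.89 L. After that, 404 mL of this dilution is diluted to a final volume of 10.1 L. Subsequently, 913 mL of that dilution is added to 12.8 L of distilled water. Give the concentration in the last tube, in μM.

Overall dilution factor = 498.6 × 15 × 25 × 15.02 = 2.81 × 10⁶.
0.599 M / 2.81 × 10⁶ = 2.13 × 10⁻⁷ M = 0.213 μM.

0.213 μM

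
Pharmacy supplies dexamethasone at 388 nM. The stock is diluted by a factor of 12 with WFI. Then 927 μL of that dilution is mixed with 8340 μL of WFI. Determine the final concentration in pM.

Overall dilution factor = 12 × 9.997 = 120.
388 nM / 120 = 3.23 nM = 3230 pM.

3230 pM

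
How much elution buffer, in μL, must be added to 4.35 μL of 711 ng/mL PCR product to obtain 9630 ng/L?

9630 ng/L = 9.63 ng/mL.
V₂ = C₁V₁/C₂ = 711 × 4.35 / 9.63 = 321 μL.
Diluent to add = V₂ − V₁ = 321 − 4.35 = 317 μL.

317 μL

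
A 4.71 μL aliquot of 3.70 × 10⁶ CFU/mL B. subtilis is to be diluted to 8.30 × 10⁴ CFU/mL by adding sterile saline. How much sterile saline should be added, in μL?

205 μL

V₂ = C₁V₁/C₂ = 3.70 × 10⁶ × 4.71 / 8.30 × 10⁴ = 210 μL.
Diluent to add = V₂ − V₁ = 210 − 4.71 = 205 μL.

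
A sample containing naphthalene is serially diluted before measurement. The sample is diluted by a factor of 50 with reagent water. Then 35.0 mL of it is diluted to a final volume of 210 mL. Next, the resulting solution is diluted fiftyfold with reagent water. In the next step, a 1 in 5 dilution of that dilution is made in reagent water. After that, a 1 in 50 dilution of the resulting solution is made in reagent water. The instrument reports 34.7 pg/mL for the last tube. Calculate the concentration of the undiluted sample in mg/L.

130 mg/L

Overall dilution factor = 50 × 6 × 50 × 5 × 50 = 3.75 × 10⁶.
Original = 34.7 pg/mL × 3.75 × 10⁶ = 1.30 × 10⁸ pg/mL = 130 mg/L.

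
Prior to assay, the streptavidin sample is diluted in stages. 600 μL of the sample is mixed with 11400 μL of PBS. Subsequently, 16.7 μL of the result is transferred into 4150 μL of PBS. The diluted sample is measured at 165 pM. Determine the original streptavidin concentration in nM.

823 nM

Overall dilution factor = 20 × 249.5 = 4990.
Original = 165 pM × 4990 = 8.23 × 10⁵ pM = 823 nM.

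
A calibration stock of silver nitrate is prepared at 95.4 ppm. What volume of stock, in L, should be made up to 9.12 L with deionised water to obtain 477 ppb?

477 ppb = 0.477 ppm.
V₁ = C₂V₂/C₁ = 0.477 × 9.12 / 95.4 = 0.0456 L.

0.0456 L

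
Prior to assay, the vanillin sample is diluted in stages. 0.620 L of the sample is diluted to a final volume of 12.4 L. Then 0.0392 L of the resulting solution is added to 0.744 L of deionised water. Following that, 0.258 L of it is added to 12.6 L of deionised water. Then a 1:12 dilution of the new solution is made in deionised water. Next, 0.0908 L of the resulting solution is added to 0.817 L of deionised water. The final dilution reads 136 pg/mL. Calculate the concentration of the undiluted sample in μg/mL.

Overall dilution factor = 20 × 19.98 × 49.84 × 12 × 9.998 = 2.39 × 10⁶.
Original = 136 pg/mL × 2.39 × 10⁶ = 3.25 × 10⁸ pg/mL = 325 μg/mL.

325 μg/mL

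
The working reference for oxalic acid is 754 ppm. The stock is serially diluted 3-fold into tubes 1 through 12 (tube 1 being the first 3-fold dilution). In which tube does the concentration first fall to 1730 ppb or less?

Tube n has concentration 754 ppm / 3ⁿ.
Need 3ⁿ ≥ 754 ppm / 1730 ppb = 436, so n ≥ 5.53.
First such tube: n = 6.

tube 6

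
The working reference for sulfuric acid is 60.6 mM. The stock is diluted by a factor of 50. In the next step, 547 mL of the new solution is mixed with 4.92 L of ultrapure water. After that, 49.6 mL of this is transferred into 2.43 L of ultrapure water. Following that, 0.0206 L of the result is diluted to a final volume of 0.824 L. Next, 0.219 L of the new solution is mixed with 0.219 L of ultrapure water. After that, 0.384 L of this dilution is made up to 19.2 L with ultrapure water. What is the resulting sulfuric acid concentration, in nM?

Overall dilution factor = 50 × 9.995 × 49.99 × 40 × 2 × 50 = 9.99 × 10⁷.
60.6 mM / 9.99 × 10⁷ = 6.06 × 10⁻⁷ mM = 0.606 nM.

0.606 nM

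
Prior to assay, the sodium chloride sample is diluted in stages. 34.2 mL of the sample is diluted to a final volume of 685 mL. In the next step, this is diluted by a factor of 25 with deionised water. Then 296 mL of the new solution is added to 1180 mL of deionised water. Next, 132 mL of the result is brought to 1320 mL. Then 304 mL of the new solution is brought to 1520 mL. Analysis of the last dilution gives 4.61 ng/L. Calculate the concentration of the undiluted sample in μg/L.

Overall dilution factor = 20.03 × 25 × 4.986 × 10 × 5 = 1.25 × 10⁵.
Original = 4.61 ng/L × 1.25 × 10⁵ = 5.76 × 10⁵ ng/L = 576 μg/L.

576 μg/L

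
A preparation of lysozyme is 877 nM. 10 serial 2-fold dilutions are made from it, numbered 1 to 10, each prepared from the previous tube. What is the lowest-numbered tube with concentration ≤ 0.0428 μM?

tube 5

Tube n has concentration 877 nM / 2ⁿ.
Need 2ⁿ ≥ 877 nM / 0.0428 μM = 20.5, so n ≥ 4.36.
First such tube: n = 5.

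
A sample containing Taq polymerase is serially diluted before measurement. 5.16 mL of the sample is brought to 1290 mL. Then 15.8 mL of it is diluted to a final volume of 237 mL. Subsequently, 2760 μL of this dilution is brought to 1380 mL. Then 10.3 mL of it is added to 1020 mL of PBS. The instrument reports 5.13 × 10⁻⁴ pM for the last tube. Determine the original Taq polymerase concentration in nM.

Overall dilution factor = 250 × 15 × 500 × 100.0 = 1.88 × 10⁸.
Original = 5.13 × 10⁻⁴ pM × 1.88 × 10⁸ = 9.62 × 10⁴ pM = 96.2 nM.

96.2 nM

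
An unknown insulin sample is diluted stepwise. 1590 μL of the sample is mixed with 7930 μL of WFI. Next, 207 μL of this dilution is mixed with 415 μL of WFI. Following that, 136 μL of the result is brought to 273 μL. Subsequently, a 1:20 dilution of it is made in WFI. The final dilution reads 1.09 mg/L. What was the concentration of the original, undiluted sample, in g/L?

Overall dilution factor = 5.987 × 3.005 × 2.007 × 20 = 722.
Original = 1.09 mg/L × 722 = 787 mg/L = 0.787 g/L.

0.787 g/L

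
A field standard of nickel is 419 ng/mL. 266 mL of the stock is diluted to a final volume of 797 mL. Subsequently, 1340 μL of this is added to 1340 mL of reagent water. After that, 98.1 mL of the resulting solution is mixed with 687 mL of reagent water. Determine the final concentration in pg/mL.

17.5 pg/mL

Overall dilution factor = 2.996 × 1001 × 8.003 = 2.40 × 10⁴.
419 ng/mL / 2.40 × 10⁴ = 0.0175 ng/mL = 17.5 pg/mL.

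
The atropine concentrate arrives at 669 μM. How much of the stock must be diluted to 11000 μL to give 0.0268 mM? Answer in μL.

441 μL

0.0268 mM = 26.8 μM.
V₁ = C₂V₂/C₁ = 26.8 × 11000 / 669 = 441 μL.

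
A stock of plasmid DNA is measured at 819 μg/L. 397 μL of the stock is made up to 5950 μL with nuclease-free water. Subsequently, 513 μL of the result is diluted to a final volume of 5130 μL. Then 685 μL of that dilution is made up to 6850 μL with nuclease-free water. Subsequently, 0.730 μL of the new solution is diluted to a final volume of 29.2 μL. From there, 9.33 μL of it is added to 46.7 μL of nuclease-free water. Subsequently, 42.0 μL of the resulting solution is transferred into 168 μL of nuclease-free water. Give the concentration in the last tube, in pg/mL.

0.455 pg/mL

Overall dilution factor = 14.99 × 10 × 10 × 40 × 6.005 × 5 = 1.80 × 10⁶.
819 μg/L / 1.80 × 10⁶ = 4.55 × 10⁻⁴ μg/L = 0.455 pg/mL.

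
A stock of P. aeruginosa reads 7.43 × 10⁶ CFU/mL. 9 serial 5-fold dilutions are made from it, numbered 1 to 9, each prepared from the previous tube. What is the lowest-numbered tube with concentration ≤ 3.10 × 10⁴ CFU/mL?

Tube n has concentration 7.43 × 10⁶ CFU/mL / 5ⁿ.
Need 5ⁿ ≥ 7.43 × 10⁶ CFU/mL / 3.10 × 10⁴ CFU/mL = 240, so n ≥ 3.40.
First such tube: n = 4.

tube 4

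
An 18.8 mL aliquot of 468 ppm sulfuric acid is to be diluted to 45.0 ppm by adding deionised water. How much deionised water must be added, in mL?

177 mL

V₂ = C₁V₁/C₂ = 468 × 18.8 / 45.0 = 196 mL.
Diluent to add = V₂ − V₁ = 196 − 18.8 = 177 mL.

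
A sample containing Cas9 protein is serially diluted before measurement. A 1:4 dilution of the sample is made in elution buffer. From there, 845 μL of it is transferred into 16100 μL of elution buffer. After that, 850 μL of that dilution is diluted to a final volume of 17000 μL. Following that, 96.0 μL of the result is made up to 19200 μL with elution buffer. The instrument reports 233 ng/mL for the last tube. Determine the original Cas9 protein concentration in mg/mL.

74.8 mg/mL

Overall dilution factor = 4 × 20.05 × 20 × 200 = 3.21 × 10⁵.
Original = 233 ng/mL × 3.21 × 10⁵ = 7.48 × 10⁷ ng/mL = 74.8 mg/mL.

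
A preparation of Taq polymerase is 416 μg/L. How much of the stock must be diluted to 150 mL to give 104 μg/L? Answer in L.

0.0375 L

V₁ = C₂V₂/C₁ = 104 × 150 / 416 = 37.5 mL = 0.0375 L.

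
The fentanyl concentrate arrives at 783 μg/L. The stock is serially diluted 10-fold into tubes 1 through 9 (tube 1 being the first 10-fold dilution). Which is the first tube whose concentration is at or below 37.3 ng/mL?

tube 2

Tube n has concentration 783 μg/L / 10ⁿ.
Need 10ⁿ ≥ 783 μg/L / 37.3 ng/mL = 21.0, so n ≥ 1.32.
First such tube: n = 2.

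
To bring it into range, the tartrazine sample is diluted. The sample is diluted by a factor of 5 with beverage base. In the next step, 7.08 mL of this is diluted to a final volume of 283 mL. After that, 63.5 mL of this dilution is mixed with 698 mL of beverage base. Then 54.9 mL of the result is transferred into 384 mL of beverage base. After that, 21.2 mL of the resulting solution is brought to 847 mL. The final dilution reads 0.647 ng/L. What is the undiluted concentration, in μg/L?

Overall dilution factor = 5 × 39.97 × 11.99 × 7.995 × 39.95 = 7.66 × 10⁵.
Original = 0.647 ng/L × 7.66 × 10⁵ = 4.95 × 10⁵ ng/L = 495 μg/L.

495 μg/L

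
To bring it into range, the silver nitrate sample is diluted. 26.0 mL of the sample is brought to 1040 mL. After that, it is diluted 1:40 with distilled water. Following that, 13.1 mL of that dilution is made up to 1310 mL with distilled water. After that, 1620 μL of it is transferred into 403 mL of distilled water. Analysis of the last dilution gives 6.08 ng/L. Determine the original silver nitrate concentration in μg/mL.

Overall dilution factor = 40 × 40 × 100 × 249.8 = 4.00 × 10⁷.
Original = 6.08 ng/L × 4.00 × 10⁷ = 2.43 × 10⁸ ng/L = 243 μg/mL.

243 μg/mL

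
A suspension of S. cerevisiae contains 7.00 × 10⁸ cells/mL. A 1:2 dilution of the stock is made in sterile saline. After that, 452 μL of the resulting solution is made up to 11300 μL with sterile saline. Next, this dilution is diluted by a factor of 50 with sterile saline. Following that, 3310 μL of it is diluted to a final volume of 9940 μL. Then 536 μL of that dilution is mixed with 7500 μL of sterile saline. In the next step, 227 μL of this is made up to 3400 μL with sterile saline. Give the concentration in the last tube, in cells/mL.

Overall dilution factor = 2 × 25 × 50 × 3.003 × 14.99 × 14.98 = 1.69 × 10⁶.
7.00 × 10⁸ cells/mL / 1.69 × 10⁶ = 415 cells/mL.

415 cells/mL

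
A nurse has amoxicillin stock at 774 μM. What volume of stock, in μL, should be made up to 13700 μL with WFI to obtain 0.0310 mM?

549 μL

0.0310 mM = 31.0 μM.
V₁ = C₂V₂/C₁ = 31.0 × 13700 / 774 = 549 μL.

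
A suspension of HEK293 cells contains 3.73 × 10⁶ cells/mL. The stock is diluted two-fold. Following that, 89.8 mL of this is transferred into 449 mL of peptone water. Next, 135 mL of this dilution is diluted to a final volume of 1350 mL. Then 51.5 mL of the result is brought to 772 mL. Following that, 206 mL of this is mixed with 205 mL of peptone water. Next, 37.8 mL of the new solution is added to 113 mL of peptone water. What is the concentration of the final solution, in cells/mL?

Overall dilution factor = 2 × 6 × 10 × 14.99 × 1.995 × 3.989 = 1.43 × 10⁴.
3.73 × 10⁶ cells/mL / 1.43 × 10⁴ = 261 cells/mL.

261 cells/mL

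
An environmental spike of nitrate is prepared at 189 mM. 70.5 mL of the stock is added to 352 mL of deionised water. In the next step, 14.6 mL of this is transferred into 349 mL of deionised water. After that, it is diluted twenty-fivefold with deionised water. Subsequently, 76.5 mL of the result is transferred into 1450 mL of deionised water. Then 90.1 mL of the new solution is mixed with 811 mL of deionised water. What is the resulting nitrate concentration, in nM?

Overall dilution factor = 5.993 × 24.90 × 25 × 19.95 × 10.00 = 7.45 × 10⁵.
189 mM / 7.45 × 10⁵ = 2.54 × 10⁻⁴ mM = 254 nM.

254 nM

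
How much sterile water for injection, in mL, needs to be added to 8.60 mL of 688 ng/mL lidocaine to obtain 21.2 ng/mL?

V₂ = C₁V₁/C₂ = 688 × 8.60 / 21.2 = 279 mL.
Diluent to add = V₂ − V₁ = 279 − 8.60 = 270 mL.

270 mL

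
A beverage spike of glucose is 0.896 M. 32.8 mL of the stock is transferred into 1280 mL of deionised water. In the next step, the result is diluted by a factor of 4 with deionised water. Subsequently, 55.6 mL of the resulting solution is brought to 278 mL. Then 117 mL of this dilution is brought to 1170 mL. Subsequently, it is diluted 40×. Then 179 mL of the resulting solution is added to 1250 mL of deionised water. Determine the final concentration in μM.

0.351 μM

Overall dilution factor = 40.02 × 4 × 5 × 10 × 40 × 7.983 = 2.56 × 10⁶.
0.896 M / 2.56 × 10⁶ = 3.51 × 10⁻⁷ M = 0.351 μM.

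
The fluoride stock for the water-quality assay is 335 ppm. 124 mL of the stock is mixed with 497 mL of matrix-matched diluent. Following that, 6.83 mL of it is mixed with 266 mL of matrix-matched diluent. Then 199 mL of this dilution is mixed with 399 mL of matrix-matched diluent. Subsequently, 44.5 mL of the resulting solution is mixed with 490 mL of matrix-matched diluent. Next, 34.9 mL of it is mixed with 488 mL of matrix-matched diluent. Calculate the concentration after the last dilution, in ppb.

Overall dilution factor = 5.008 × 39.95 × 3.005 × 12.01 × 14.98 = 1.08 × 10⁵.
335 ppm / 1.08 × 10⁵ = 3.10 × 10⁻³ ppm = 3.10 ppb.

3.10 ppb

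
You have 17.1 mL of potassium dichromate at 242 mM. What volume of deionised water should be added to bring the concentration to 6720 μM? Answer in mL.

599 mL

6720 μM = 6.72 mM.
V₂ = C₁V₁/C₂ = 242 × 17.1 / 6.72 = 616 mL.
Diluent to add = V₂ − V₁ = 616 − 17.1 = 599 mL.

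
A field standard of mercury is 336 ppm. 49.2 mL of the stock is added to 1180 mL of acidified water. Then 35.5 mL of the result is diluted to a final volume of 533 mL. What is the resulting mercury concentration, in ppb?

Overall dilution factor = 24.98 × 15.01 = 375.
336 ppm / 375 = 0.896 ppm = 896 ppb.

896 ppb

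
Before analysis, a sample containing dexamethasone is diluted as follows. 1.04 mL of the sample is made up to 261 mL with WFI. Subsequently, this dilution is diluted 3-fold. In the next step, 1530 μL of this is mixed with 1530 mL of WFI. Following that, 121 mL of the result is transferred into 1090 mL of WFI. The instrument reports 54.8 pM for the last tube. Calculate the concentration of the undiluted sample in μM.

413 μM

Overall dilution factor = 251.0 × 3 × 1001 × 10.01 = 7.54 × 10⁶.
Original = 54.8 pM × 7.54 × 10⁶ = 4.13 × 10⁸ pM = 413 μM.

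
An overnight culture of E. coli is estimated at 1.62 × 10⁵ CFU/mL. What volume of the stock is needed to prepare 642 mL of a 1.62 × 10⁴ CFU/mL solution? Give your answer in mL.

64.2 mL

V₁ = C₂V₂/C₁ = 1.62 × 10⁴ × 642 / 1.62 × 10⁵ = 64.2 mL.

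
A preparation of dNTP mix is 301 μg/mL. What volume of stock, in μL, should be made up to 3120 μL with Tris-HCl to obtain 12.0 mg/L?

12.0 mg/L = 12.0 μg/mL.
V₁ = C₂V₂/C₁ = 12.0 × 3120 / 301 = 124 μL.

124 μL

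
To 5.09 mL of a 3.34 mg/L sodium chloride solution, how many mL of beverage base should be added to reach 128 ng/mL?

128 ng/mL = 0.128 mg/L.
V₂ = C₁V₁/C₂ = 3.34 × 5.09 / 0.128 = 133 mL.
Diluent to add = V₂ − V₁ = 133 − 5.09 = 128 mL.

128 mL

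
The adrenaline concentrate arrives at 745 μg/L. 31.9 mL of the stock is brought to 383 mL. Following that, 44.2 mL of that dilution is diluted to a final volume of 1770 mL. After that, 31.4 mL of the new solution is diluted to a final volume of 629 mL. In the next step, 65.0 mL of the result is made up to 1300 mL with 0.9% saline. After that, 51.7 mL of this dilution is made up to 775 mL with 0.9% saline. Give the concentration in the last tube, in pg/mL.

Overall dilution factor = 12.01 × 40.05 × 20.03 × 20 × 14.99 = 2.89 × 10⁶.
745 μg/L / 2.89 × 10⁶ = 2.58 × 10⁻⁴ μg/L = 0.258 pg/mL.

0.258 pg/mL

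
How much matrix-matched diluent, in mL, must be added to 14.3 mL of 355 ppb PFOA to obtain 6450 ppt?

6450 ppt = 6.45 ppb.
V₂ = C₁V₁/C₂ = 355 × 14.3 / 6.45 = 787 mL.
Diluent to add = V₂ − V₁ = 787 − 14.3 = 773 mL.

773 mL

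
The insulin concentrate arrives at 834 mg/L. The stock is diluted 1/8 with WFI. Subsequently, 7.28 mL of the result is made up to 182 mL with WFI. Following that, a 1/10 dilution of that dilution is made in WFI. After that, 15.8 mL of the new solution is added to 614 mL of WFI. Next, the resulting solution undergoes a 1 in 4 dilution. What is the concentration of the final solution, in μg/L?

Overall dilution factor = 8 × 25 × 10 × 39.86 × 4 = 3.19 × 10⁵.
834 mg/L / 3.19 × 10⁵ = 2.62 × 10⁻³ mg/L = 2.62 μg/L.

2.62 μg/L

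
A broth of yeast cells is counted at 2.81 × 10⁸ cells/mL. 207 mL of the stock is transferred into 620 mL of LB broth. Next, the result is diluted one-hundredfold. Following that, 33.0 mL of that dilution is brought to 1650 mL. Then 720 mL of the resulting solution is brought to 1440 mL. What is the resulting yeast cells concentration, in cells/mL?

7030 cells/mL

Overall dilution factor = 3.995 × 100 × 50 × 2 = 4.00 × 10⁴.
2.81 × 10⁸ cells/mL / 4.00 × 10⁴ = 7030 cells/mL.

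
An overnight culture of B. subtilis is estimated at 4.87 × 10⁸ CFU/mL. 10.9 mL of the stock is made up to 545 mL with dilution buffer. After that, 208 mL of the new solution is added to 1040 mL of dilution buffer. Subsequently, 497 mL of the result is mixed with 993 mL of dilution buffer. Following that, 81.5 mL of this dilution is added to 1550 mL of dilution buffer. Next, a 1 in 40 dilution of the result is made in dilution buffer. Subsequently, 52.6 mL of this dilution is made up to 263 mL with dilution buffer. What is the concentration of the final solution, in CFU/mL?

Overall dilution factor = 50 × 6 × 2.998 × 20.02 × 40 × 5 = 3.60 × 10⁶.
4.87 × 10⁸ CFU/mL / 3.60 × 10⁶ = 135 CFU/mL.

135 CFU/mL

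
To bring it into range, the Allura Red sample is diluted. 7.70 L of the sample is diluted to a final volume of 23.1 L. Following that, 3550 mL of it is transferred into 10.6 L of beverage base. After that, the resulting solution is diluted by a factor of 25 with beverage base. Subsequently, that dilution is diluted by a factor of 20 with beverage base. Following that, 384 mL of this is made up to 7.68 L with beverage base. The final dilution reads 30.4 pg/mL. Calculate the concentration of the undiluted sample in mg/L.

Overall dilution factor = 3 × 3.986 × 25 × 20 × 20 = 1.20 × 10⁵.
Original = 30.4 pg/mL × 1.20 × 10⁵ = 3.64 × 10⁶ pg/mL = 3.64 mg/L.

3.64 mg/L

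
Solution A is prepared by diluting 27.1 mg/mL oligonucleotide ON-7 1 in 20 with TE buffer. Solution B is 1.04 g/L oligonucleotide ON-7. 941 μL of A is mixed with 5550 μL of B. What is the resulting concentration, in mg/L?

C_A = 27.1 mg/mL / 20 = 1.35 mg/mL.
C_B = 1.04 g/L = 1.04 mg/mL.
C_mix = (C_A·V_A + C_B·V_B)/(V_A + V_B) = (1.35×941 + 1.04×5550) / 6491 = 1.09 mg/mL = 1090 mg/L.

1090 mg/L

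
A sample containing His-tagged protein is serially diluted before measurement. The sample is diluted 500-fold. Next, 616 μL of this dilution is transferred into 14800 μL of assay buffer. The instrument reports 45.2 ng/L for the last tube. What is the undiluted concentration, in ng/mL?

Overall dilution factor = 500 × 25.03 = 1.25 × 10⁴.
Original = 45.2 ng/L × 1.25 × 10⁴ = 5.66 × 10⁵ ng/L = 566 ng/mL.

566 ng/mL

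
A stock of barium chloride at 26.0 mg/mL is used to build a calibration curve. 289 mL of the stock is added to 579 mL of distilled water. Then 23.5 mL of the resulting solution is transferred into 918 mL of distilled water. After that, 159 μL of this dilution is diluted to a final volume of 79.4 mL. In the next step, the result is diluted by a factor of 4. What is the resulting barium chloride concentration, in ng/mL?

Overall dilution factor = 3.003 × 40.06 × 499.4 × 4 = 2.40 × 10⁵.
26.0 mg/mL / 2.40 × 10⁵ = 1.08 × 10⁻⁴ mg/mL = 108 ng/mL.

108 ng/mL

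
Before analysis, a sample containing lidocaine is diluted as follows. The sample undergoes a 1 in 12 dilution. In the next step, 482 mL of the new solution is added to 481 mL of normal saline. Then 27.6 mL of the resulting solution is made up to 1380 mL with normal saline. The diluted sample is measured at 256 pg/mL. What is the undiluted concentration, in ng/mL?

Overall dilution factor = 12 × 1.998 × 50 = 1199.
Original = 256 pg/mL × 1199 = 3.07 × 10⁵ pg/mL = 307 ng/mL.

307 ng/mL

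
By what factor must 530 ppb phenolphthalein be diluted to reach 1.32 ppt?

4.02 × 10⁵

Factor = C₀/C_target = 530 ppb / 1.32 ppt = 4.02 × 10⁵.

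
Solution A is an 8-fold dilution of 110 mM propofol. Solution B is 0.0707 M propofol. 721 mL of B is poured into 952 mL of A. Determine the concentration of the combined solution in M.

0.0383 M

C_A = 110 mM / 8 = 13.8 mM.
C_B = 0.0707 M = 70.7 mM.
C_mix = (C_A·V_A + C_B·V_B)/(V_A + V_B) = (13.8×952 + 70.7×721) / 1673 = 38.3 mM = 0.0383 M.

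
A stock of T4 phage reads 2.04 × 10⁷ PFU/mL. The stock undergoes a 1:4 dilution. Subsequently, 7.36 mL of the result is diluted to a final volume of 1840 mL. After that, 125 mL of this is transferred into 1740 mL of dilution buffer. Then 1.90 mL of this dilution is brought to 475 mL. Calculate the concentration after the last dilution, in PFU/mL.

5.47 PFU/mL

Overall dilution factor = 4 × 250 × 14.92 × 250 = 3.73 × 10⁶.
2.04 × 10⁷ PFU/mL / 3.73 × 10⁶ = 5.47 PFU/mL.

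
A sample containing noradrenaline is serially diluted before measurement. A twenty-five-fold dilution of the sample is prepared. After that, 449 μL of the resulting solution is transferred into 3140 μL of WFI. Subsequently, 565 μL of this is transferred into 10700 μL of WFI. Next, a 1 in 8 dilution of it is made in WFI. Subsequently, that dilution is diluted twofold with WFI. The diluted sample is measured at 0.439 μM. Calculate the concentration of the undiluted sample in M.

Overall dilution factor = 25 × 7.993 × 19.94 × 8 × 2 = 6.37 × 10⁴.
Original = 0.439 μM × 6.37 × 10⁴ = 2.80 × 10⁴ μM = 0.0280 M.

0.0280 M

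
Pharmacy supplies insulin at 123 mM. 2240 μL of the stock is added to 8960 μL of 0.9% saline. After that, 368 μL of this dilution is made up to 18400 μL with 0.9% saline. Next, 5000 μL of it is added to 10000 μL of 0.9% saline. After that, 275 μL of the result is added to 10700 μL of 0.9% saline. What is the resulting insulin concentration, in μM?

Overall dilution factor = 5 × 50 × 3 × 39.91 = 2.99 × 10⁴.
123 mM / 2.99 × 10⁴ = 4.11 × 10⁻³ mM = 4.11 μM.

4.11 μM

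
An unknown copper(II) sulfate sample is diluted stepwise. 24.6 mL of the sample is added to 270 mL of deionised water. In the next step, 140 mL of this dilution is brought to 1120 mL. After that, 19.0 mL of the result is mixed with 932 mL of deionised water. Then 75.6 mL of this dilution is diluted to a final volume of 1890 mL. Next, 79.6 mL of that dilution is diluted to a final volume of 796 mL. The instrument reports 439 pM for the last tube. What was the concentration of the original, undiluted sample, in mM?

0.526 mM

Overall dilution factor = 11.98 × 8 × 50.05 × 25 × 10 = 1.20 × 10⁶.
Original = 439 pM × 1.20 × 10⁶ = 5.26 × 10⁸ pM = 0.526 mM.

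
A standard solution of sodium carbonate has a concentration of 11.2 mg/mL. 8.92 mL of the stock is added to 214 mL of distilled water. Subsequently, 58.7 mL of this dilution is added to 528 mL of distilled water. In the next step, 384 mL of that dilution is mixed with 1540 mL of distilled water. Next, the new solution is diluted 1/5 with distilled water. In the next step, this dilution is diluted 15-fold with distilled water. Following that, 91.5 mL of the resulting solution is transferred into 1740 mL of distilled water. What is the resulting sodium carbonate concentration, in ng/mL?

5.96 ng/mL

Overall dilution factor = 24.99 × 9.995 × 5.010 × 5 × 15 × 20.02 = 1.88 × 10⁶.
11.2 mg/mL / 1.88 × 10⁶ = 5.96 × 10⁻⁶ mg/mL = 5.96 ng/mL.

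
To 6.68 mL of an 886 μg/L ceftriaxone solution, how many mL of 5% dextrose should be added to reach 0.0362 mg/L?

0.0362 mg/L = 36.2 μg/L.
V₂ = C₁V₁/C₂ = 886 × 6.68 / 36.2 = 163 mL.
Diluent to add = V₂ − V₁ = 163 − 6.68 = 157 mL.

157 mL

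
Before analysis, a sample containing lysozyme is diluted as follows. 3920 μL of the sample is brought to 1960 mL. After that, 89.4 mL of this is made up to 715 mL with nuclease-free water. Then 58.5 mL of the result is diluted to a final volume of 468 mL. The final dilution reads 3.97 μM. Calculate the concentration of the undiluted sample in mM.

Overall dilution factor = 500 × 7.998 × 8 = 3.20 × 10⁴.
Original = 3.97 μM × 3.20 × 10⁴ = 1.27 × 10⁵ μM = 127 mM.

127 mM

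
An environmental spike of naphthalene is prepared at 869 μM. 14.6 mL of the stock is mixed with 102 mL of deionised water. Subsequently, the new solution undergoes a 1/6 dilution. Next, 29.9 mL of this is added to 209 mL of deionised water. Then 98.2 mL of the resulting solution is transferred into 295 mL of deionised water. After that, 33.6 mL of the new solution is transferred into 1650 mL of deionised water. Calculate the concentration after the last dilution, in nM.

Overall dilution factor = 7.986 × 6 × 7.990 × 4.004 × 50.11 = 7.68 × 10⁴.
869 μM / 7.68 × 10⁴ = 0.0113 μM = 11.3 nM.

11.3 nM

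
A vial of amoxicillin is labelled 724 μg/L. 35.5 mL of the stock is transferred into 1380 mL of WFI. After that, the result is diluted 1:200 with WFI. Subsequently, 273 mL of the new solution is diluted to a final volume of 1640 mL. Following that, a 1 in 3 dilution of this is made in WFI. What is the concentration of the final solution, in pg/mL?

5.04 pg/mL

Overall dilution factor = 39.87 × 200 × 6.007 × 3 = 1.44 × 10⁵.
724 μg/L / 1.44 × 10⁵ = 5.04 × 10⁻³ μg/L = 5.04 pg/mL.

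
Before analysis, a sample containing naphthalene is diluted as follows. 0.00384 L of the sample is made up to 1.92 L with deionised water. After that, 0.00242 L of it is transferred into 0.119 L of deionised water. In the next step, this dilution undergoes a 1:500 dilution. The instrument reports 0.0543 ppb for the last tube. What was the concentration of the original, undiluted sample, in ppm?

681 ppm

Overall dilution factor = 500 × 50.17 × 500 = 1.25 × 10⁷.
Original = 0.0543 ppb × 1.25 × 10⁷ = 6.81 × 10⁵ ppb = 681 ppm.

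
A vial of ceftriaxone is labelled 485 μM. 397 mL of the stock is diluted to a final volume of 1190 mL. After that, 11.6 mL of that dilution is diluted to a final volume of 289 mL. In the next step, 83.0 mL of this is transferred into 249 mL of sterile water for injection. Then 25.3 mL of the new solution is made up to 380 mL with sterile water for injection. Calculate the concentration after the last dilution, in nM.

Overall dilution factor = 2.997 × 24.91 × 4 × 15.02 = 4487.
485 μM / 4487 = 0.108 μM = 108 nM.

108 nM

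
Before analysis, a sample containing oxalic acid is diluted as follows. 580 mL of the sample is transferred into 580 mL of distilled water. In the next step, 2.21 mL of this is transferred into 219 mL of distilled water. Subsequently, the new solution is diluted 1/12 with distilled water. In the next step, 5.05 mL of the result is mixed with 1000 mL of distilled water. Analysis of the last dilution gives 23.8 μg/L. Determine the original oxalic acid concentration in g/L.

11.4 g/L

Overall dilution factor = 2 × 100.1 × 12 × 199.0 = 4.78 × 10⁵.
Original = 23.8 μg/L × 4.78 × 10⁵ = 1.14 × 10⁷ μg/L = 11.4 g/L.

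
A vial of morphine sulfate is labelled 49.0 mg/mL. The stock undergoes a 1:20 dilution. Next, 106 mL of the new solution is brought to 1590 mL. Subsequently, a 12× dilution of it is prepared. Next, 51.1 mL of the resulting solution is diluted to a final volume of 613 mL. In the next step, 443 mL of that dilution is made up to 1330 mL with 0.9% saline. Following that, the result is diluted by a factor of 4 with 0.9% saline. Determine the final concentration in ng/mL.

94.5 ng/mL

Overall dilution factor = 20 × 15 × 12 × 12.00 × 3.002 × 4 = 5.19 × 10⁵.
49.0 mg/mL / 5.19 × 10⁵ = 9.45 × 10⁻⁵ mg/mL = 94.5 ng/mL.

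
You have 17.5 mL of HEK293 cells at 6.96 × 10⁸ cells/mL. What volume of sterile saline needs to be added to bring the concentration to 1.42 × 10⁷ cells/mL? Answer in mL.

840 mL

V₂ = C₁V₁/C₂ = 6.96 × 10⁸ × 17.5 / 1.42 × 10⁷ = 858 mL.
Diluent to add = V₂ − V₁ = 858 − 17.5 = 840 mL.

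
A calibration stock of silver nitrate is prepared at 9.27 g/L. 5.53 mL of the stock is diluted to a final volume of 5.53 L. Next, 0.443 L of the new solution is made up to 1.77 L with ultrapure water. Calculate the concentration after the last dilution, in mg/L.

2.32 mg/L

Overall dilution factor = 1000 × 3.995 = 3995.
9.27 g/L / 3995 = 2.32 × 10⁻³ g/L = 2.32 mg/L.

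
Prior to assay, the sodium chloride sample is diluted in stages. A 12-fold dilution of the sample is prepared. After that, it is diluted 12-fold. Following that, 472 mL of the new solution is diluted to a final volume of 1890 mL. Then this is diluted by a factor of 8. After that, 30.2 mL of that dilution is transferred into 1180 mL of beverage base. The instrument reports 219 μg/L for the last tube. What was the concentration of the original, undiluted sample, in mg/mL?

Overall dilution factor = 12 × 12 × 4.004 × 8 × 40.07 = 1.85 × 10⁵.
Original = 219 μg/L × 1.85 × 10⁵ = 4.05 × 10⁷ μg/L = 40.5 mg/mL.

40.5 mg/mL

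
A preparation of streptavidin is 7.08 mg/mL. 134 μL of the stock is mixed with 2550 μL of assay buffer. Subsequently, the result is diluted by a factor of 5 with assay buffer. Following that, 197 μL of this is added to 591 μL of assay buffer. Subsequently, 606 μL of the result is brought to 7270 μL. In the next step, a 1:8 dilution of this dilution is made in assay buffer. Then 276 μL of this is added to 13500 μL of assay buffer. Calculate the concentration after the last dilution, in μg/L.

Overall dilution factor = 20.03 × 5 × 4 × 12.00 × 8 × 49.91 = 1.92 × 10⁶.
7.08 mg/mL / 1.92 × 10⁶ = 3.69 × 10⁻⁶ mg/mL = 3.69 μg/L.

3.69 μg/L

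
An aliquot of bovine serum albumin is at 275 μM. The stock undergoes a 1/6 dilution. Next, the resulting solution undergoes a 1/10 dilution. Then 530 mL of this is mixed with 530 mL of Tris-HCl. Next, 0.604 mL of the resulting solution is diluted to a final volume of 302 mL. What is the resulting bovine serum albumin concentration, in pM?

Overall dilution factor = 6 × 10 × 2 × 500 = 6.00 × 10⁴.
275 μM / 6.00 × 10⁴ = 4.58 × 10⁻³ μM = 4580 pM.

4580 pM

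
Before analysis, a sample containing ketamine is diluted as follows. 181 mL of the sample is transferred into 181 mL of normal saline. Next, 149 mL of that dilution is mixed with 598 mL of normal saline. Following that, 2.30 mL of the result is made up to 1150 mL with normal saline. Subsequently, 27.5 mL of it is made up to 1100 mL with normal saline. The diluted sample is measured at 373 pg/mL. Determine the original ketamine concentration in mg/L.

Overall dilution factor = 2 × 5.013 × 500 × 40 = 2.01 × 10⁵.
Original = 373 pg/mL × 2.01 × 10⁵ = 7.48 × 10⁷ pg/mL = 74.8 mg/L.

74.8 mg/L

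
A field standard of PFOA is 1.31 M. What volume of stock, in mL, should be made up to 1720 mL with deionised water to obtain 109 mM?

109 mM = 0.109 M.
V₁ = C₂V₂/C₁ = 0.109 × 1720 / 1.31 = 143 mL.

143 mL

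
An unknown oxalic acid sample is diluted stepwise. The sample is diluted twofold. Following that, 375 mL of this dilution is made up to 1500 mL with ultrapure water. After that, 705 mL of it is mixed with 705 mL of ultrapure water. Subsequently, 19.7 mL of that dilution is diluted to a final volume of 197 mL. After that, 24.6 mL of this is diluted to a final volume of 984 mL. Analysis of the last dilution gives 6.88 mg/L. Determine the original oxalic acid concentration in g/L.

Overall dilution factor = 2 × 4 × 2 × 10 × 40 = 6400.
Original = 6.88 mg/L × 6400 = 4.40 × 10⁴ mg/L = 44.0 g/L.

44.0 g/L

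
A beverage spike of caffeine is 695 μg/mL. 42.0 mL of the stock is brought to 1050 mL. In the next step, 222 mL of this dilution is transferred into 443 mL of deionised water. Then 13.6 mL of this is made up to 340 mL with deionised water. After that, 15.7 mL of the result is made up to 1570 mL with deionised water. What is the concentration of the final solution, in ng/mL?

Overall dilution factor = 25 × 2.995 × 25 × 100 = 1.87 × 10⁵.
695 μg/mL / 1.87 × 10⁵ = 3.71 × 10⁻³ μg/mL = 3.71 ng/mL.

3.71 ng/mL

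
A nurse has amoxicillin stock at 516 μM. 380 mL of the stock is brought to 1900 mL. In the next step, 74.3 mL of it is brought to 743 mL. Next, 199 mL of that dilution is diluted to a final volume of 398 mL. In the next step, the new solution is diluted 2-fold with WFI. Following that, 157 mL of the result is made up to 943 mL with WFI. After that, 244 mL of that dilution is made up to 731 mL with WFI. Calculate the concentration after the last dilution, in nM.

Overall dilution factor = 5 × 10 × 2 × 2 × 6.006 × 2.996 = 3599.
516 μM / 3599 = 0.143 μM = 143 nM.

143 nM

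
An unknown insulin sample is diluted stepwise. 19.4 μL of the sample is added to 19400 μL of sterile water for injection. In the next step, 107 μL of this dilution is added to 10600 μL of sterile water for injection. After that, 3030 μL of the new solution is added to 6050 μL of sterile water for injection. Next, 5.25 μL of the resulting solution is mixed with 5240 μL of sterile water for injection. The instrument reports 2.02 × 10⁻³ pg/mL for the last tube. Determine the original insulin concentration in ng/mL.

606 ng/mL

Overall dilution factor = 1001 × 100.1 × 2.997 × 999.1 = 3.00 × 10⁸.
Original = 2.02 × 10⁻³ pg/mL × 3.00 × 10⁸ = 6.06 × 10⁵ pg/mL = 606 ng/mL.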